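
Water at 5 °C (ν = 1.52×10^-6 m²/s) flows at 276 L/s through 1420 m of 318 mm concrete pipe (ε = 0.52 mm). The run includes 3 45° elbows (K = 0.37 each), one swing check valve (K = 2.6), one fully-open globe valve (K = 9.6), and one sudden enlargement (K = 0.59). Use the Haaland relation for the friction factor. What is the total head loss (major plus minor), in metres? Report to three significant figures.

H_L ≈ 70.4 m

V = 4Q/(πD²) = 3.475 m/s; V²/2g = 0.6155 m
Re = 7.27×10^5, ε/D = 0.00164 → f = 0.02252 (Haaland)
Major: h_f = f(L/D)·V²/2g = 0.02252·4465·0.6155 = 61.89 m
Minor: ΣK = 13.9; h_m = ΣK·V²/2g = 8.556 m
Total H_L = 61.89 + 8.556 = 70.44 m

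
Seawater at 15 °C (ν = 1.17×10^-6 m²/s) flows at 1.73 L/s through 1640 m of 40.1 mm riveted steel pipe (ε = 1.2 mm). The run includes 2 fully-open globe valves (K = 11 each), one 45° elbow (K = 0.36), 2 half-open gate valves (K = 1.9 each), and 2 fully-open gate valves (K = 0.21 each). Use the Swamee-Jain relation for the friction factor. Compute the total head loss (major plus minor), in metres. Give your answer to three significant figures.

H_L ≈ 230 m

V = 4Q/(πD²) = 1.370 m/s; V²/2g = 0.09564 m
Re = 4.69×10^4, ε/D = 0.0299 → f = 0.05816 (Swamee-Jain)
Major: h_f = f(L/D)·V²/2g = 0.05816·40898·0.09564 = 227.5 m
Minor: ΣK = 26.6; h_m = ΣK·V²/2g = 2.542 m
Total H_L = 227.5 + 2.542 = 230.0 m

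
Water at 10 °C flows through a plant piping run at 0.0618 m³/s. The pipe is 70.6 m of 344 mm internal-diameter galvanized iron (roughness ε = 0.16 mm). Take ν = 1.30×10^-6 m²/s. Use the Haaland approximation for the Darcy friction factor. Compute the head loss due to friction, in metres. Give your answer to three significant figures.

h_f ≈ 0.0864 m

V = 4Q/(πD²) = 4·0.0618/(π·0.344²) = 0.6649 m/s
Re = VD/ν = 0.6649·0.344/1.30×10^-6 = 1.76×10^5 → turbulent
ε/D = 0.16/344 = 4.65×10^-4
Haaland: f = 0.01867
h_f = f(L/D)V²/(2g) = 0.01867·(70.6/0.344)·0.6649²/(2·9.81) = 0.08637 m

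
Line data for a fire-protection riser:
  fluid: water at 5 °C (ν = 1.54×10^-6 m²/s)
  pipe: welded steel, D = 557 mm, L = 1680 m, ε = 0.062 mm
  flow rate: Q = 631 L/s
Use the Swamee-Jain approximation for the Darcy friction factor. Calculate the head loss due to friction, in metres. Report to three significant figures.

V = 4Q/(πD²) = 4·0.631/(π·0.557²) = 2.590 m/s
Re = VD/ν = 2.590·0.557/1.54×10^-6 = 9.37×10^5 → turbulent
ε/D = 0.062/557 = 1.11×10^-4
Swamee-Jain: f = 0.01374
h_f = f(L/D)V²/(2g) = 0.01374·(1680/0.557)·2.590²/(2·9.81) = 14.17 m

h_f ≈ 14.2 m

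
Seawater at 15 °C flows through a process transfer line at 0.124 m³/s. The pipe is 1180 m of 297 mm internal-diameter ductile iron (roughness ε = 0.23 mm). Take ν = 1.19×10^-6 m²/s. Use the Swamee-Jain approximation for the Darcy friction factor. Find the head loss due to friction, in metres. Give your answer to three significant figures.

V = 4Q/(πD²) = 4·0.124/(π·0.297²) = 1.790 m/s
Re = VD/ν = 1.790·0.297/1.19×10^-6 = 4.47×10^5 → turbulent
ε/D = 0.23/297 = 7.74×10^-4
Swamee-Jain: f = 0.01939
h_f = f(L/D)V²/(2g) = 0.01939·(1180/0.297)·1.790²/(2·9.81) = 12.58 m

h_f ≈ 12.6 m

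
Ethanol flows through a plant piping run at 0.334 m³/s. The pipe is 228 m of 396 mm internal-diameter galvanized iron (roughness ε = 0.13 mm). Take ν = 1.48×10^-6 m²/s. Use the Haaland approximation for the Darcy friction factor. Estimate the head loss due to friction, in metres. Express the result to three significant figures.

h_f ≈ 3.47 m

V = 4Q/(πD²) = 4·0.334/(π·0.396²) = 2.712 m/s
Re = VD/ν = 2.712·0.396/1.48×10^-6 = 7.26×10^5 → turbulent
ε/D = 0.13/396 = 3.28×10^-4
Haaland: f = 0.01606
h_f = f(L/D)V²/(2g) = 0.01606·(228/0.396)·2.712²/(2·9.81) = 3.466 m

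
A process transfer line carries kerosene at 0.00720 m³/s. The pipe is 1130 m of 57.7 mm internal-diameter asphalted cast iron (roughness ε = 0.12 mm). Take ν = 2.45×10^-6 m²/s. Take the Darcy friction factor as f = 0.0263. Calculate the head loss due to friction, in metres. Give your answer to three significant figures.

h_f ≈ 199 m

V = 4Q/(πD²) = 4·0.00720/(π·0.0577²) = 2.754 m/s
h_f = f(L/D)V²/(2g) = 0.02630·(1130/0.0577)·2.754²/(2·9.81) = 199.0 m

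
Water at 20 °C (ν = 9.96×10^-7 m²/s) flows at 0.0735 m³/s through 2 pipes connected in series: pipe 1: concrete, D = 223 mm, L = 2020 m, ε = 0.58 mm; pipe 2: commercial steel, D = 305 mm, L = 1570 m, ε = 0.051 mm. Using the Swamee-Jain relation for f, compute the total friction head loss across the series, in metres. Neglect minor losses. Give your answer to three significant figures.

Pipe 1: V = 1.882 m/s, Re = 4.21×10^5, ε/D = 0.00260, f = 0.02563, h_1 = f(L/D)V²/2g = 41.90 m
Pipe 2: V = 1.006 m/s, Re = 3.08×10^5, ε/D = 1.67×10^-4, f = 0.01599, h_2 = f(L/D)V²/2g = 4.245 m
Series → Q common, losses add: H = Σh = 46.15 m

H ≈ 46.1 m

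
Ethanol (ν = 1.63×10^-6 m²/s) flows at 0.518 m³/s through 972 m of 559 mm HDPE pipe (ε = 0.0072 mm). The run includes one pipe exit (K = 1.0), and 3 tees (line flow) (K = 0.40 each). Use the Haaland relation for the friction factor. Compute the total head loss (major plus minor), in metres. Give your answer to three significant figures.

V = 4Q/(πD²) = 2.111 m/s; V²/2g = 0.2271 m
Re = 7.24×10^5, ε/D = 1.29×10^-5 → f = 0.01243 (Haaland)
Major: h_f = f(L/D)·V²/2g = 0.01243·1739·0.2271 = 4.908 m
Minor: ΣK = 2.20; h_m = ΣK·V²/2g = 0.4995 m
Total H_L = 4.908 + 0.4995 = 5.408 m

H_L ≈ 5.41 m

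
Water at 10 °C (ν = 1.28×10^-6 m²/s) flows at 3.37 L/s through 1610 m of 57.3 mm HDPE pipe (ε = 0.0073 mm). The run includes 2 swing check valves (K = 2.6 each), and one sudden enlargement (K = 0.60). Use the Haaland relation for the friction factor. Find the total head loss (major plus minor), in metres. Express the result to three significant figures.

V = 4Q/(πD²) = 1.307 m/s; V²/2g = 0.08705 m
Re = 5.85×10^4, ε/D = 1.27×10^-4 → f = 0.02040 (Haaland)
Major: h_f = f(L/D)·V²/2g = 0.02040·28098·0.08705 = 49.91 m
Minor: ΣK = 5.80; h_m = ΣK·V²/2g = 0.5049 m
Total H_L = 49.91 + 0.5049 = 50.41 m

H_L ≈ 50.4 m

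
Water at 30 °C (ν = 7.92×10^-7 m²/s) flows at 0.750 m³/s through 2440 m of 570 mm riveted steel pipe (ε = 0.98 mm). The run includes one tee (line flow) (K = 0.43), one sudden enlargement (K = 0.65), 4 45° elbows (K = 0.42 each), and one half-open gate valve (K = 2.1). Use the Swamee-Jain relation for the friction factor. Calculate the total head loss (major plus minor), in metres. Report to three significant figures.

H_L ≈ 44.8 m

V = 4Q/(πD²) = 2.939 m/s; V²/2g = 0.4403 m
Re = 2.12×10^6, ε/D = 0.00172 → f = 0.02265 (Swamee-Jain)
Major: h_f = f(L/D)·V²/2g = 0.02265·4281·0.4403 = 42.69 m
Minor: ΣK = 4.86; h_m = ΣK·V²/2g = 2.140 m
Total H_L = 42.69 + 2.140 = 44.83 m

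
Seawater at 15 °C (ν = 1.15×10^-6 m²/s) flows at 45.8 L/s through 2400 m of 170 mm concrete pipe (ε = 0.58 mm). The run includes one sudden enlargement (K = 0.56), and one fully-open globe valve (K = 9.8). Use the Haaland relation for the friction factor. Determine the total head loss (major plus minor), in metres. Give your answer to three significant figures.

H_L ≈ 82.9 m

V = 4Q/(πD²) = 2.018 m/s; V²/2g = 0.2075 m
Re = 2.98×10^5, ε/D = 0.00341 → f = 0.02756 (Haaland)
Major: h_f = f(L/D)·V²/2g = 0.02756·14118·0.2075 = 80.75 m
Minor: ΣK = 10.4; h_m = ΣK·V²/2g = 2.150 m
Total H_L = 80.75 + 2.150 = 82.90 m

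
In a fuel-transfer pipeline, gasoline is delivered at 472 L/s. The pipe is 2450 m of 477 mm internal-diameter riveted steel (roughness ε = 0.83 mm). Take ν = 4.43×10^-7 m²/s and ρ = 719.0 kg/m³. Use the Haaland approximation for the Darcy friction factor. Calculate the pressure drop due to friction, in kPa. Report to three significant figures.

Δp ≈ 292 kPa

V = 4Q/(πD²) = 4·0.472/(π·0.477²) = 2.641 m/s
Re = VD/ν = 2.641·0.477/4.43×10^-7 = 2.84×10^6 → turbulent
ε/D = 0.83/477 = 0.00174
Haaland: f = 0.02269
h_f = f(L/D)V²/(2g) = 0.02269·(2450/0.477)·2.641²/(2·9.81) = 41.43 m
Δp = ρg·h_f = 719.0·9.81·41.43 = 292.2 kPa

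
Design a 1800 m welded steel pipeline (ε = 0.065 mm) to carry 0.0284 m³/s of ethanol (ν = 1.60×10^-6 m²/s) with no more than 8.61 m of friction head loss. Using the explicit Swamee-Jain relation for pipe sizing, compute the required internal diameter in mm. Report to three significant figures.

D ≈ 196 mm

Swamee-Jain (Type III): D = 0.66·[ε^1.25·(LQ²/(gh_f))^4.75 + ν·Q^9.4·(L/(gh_f))^5.2]^0.04
LQ²/(gh_f) = 0.01719; L/(gh_f) = 21.31
Term 1 = ε^1.25·(…)^4.75 = 2.42×10^-14; Term 2 = ν·Q^9.4·(…)^5.2 = 3.75×10^-14
D = 0.66·(2.42×10^-14 + 3.75×10^-14)^0.04 = 0.1955 m = 196 mm
Check: V = 0.946 m/s, Re = 1.16×10^5, f = 0.01925, h_f = 8.09 m ≈ 8.61 m ✓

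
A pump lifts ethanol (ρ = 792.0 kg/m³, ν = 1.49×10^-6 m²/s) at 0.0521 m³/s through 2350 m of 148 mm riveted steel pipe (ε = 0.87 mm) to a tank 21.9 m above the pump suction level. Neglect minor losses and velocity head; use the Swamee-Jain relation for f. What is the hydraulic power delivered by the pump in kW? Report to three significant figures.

V = 4Q/(πD²) = 3.028 m/s; Re = 3.01×10^5; ε/D = 0.00588; f = 0.03233
h_f = f(L/D)V²/2g = 240.0 m
Total head H = z + h_f = 21.9 + 240.0 = 261.9 m
P_hyd = ρgQH = 792.0·9.81·0.0521·261.9 = 106.0 kW

P_hyd ≈ 106 kW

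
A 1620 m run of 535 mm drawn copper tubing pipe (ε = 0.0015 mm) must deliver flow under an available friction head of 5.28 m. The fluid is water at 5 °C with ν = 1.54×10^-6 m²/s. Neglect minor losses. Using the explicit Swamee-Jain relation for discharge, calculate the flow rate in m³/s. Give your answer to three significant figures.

Swamee-Jain (Type II): Q = -0.965·√(gD⁵h_f/L)·ln[ε/(3.7D) + √(3.17ν²L/(gD³h_f))]
√(gD⁵h_f/L) = √(9.81·0.535⁵·5.28/1620) = 0.03744
ε/(3.7D) = 7.58×10^-7; √(3.17ν²L/(gD³h_f)) = 3.92×10^-5
Q = -0.965·0.03744·ln(3.994×10^-5) = 0.3659 m³/s
Check: V = 1.63 m/s, Re = 5.65×10^5, f = 0.01286, h_f = 5.26 m ≈ 5.28 m ✓

Q ≈ 0.366 m³/s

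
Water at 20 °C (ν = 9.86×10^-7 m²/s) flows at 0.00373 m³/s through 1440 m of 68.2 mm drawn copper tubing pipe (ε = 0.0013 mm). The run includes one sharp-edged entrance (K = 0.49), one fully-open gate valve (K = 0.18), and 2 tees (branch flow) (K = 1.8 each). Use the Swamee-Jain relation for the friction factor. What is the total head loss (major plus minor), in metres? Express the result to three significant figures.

V = 4Q/(πD²) = 1.021 m/s; V²/2g = 0.05314 m
Re = 7.06×10^4, ε/D = 1.91×10^-5 → f = 0.01933 (Swamee-Jain)
Major: h_f = f(L/D)·V²/2g = 0.01933·21114·0.05314 = 21.69 m
Minor: ΣK = 4.27; h_m = ΣK·V²/2g = 0.2269 m
Total H_L = 21.69 + 0.2269 = 21.92 m

H_L ≈ 21.9 m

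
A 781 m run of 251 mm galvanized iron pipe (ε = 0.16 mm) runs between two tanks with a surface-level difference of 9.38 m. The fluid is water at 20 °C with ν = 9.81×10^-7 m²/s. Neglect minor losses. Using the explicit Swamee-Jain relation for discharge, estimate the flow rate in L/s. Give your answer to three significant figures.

Swamee-Jain (Type II): Q = -0.965·√(gD⁵h_f/L)·ln[ε/(3.7D) + √(3.17ν²L/(gD³h_f))]
√(gD⁵h_f/L) = √(9.81·0.251⁵·9.38/781) = 0.01083
ε/(3.7D) = 1.72×10^-4; √(3.17ν²L/(gD³h_f)) = 4.05×10^-5
Q = -0.965·0.01083·ln(2.127×10^-4) = 0.08840 m³/s
Check: V = 1.79 m/s, Re = 4.57×10^5, f = 0.01866, h_f = 9.44 m ≈ 9.38 m ✓

Q ≈ 88.4 L/s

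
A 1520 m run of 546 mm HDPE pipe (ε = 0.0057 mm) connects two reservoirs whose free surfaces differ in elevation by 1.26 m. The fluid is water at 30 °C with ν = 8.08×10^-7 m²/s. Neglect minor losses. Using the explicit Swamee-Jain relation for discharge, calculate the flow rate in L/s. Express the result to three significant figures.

Swamee-Jain (Type II): Q = -0.965·√(gD⁵h_f/L)·ln[ε/(3.7D) + √(3.17ν²L/(gD³h_f))]
√(gD⁵h_f/L) = √(9.81·0.546⁵·1.26/1520) = 0.01986
ε/(3.7D) = 2.82×10^-6; √(3.17ν²L/(gD³h_f)) = 3.95×10^-5
Q = -0.965·0.01986·ln(4.236×10^-5) = 0.1930 m³/s
Check: V = 0.824 m/s, Re = 5.57×10^5, f = 0.01302, h_f = 1.26 m ≈ 1.26 m ✓

Q ≈ 193 L/s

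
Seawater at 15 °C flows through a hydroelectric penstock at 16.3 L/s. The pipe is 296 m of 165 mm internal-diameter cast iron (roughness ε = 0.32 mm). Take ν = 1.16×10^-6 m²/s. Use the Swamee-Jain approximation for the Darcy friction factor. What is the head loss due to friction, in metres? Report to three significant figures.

h_f ≈ 1.33 m

V = 4Q/(πD²) = 4·0.0163/(π·0.165²) = 0.7623 m/s
Re = VD/ν = 0.7623·0.165/1.16×10^-6 = 1.08×10^5 → turbulent
ε/D = 0.32/165 = 0.00194
Swamee-Jain: f = 0.02505
h_f = f(L/D)V²/(2g) = 0.02505·(296/0.165)·0.7623²/(2·9.81) = 1.331 m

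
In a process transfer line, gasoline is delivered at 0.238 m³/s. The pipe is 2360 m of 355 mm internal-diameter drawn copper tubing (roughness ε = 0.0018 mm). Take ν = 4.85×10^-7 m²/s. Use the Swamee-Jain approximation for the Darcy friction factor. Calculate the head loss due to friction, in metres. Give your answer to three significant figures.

h_f ≈ 21.1 m

V = 4Q/(πD²) = 4·0.238/(π·0.355²) = 2.405 m/s
Re = VD/ν = 2.405·0.355/4.85×10^-7 = 1.76×10^6 → turbulent
ε/D = 0.0018/355 = 5.07×10^-6
Swamee-Jain: f = 0.01076
h_f = f(L/D)V²/(2g) = 0.01076·(2360/0.355)·2.405²/(2·9.81) = 21.07 m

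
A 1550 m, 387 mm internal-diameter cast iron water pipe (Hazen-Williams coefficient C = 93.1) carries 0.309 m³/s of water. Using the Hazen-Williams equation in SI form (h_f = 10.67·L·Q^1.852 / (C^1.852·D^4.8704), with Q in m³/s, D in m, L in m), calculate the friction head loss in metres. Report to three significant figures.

h_f ≈ 43.2 m

h_f = 10.67·1550·0.309^1.852 / (93.1^1.852·0.387^4.8704) = 43.19 m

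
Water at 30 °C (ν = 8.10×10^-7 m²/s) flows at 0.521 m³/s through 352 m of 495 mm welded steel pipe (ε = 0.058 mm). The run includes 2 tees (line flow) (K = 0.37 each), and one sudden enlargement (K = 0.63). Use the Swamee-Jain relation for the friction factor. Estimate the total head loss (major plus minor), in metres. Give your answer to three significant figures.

H_L ≈ 4.05 m

V = 4Q/(πD²) = 2.707 m/s; V²/2g = 0.3736 m
Re = 1.65×10^6, ε/D = 1.17×10^-4 → f = 0.01330 (Swamee-Jain)
Major: h_f = f(L/D)·V²/2g = 0.01330·711.1·0.3736 = 3.533 m
Minor: ΣK = 1.37; h_m = ΣK·V²/2g = 0.5118 m
Total H_L = 3.533 + 0.5118 = 4.045 m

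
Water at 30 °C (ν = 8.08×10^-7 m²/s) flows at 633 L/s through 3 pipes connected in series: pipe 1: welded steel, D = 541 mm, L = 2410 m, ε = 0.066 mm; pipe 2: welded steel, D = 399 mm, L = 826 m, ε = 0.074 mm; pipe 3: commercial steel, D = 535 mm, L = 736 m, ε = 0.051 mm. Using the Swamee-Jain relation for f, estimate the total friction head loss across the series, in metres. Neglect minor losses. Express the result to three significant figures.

H ≈ 68.0 m

Pipe 1: V = 2.754 m/s, Re = 1.84×10^6, ε/D = 1.22×10^-4, f = 0.01330, h_1 = f(L/D)V²/2g = 22.90 m
Pipe 2: V = 5.063 m/s, Re = 2.50×10^6, ε/D = 1.85×10^-4, f = 0.01403, h_2 = f(L/D)V²/2g = 37.95 m
Pipe 3: V = 2.816 m/s, Re = 1.86×10^6, ε/D = 9.53×10^-5, f = 0.01285, h_3 = f(L/D)V²/2g = 7.143 m
Series → Q common, losses add: H = Σh = 67.99 m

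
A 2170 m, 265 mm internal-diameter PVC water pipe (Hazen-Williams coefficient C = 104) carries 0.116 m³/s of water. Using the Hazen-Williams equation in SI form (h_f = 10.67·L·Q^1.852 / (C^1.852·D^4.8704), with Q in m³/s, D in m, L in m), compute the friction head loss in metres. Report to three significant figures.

h_f ≈ 50.8 m

h_f = 10.67·2170·0.116^1.852 / (104^1.852·0.265^4.8704) = 50.75 m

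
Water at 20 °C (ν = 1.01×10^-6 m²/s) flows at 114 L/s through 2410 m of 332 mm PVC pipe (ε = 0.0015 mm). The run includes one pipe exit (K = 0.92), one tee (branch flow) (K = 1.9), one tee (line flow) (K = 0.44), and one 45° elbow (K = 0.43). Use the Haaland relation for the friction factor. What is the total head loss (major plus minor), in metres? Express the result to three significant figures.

H_L ≈ 8.96 m

V = 4Q/(πD²) = 1.317 m/s; V²/2g = 0.08839 m
Re = 4.33×10^5, ε/D = 4.52×10^-6 → f = 0.01345 (Haaland)
Major: h_f = f(L/D)·V²/2g = 0.01345·7259·0.08839 = 8.630 m
Minor: ΣK = 3.69; h_m = ΣK·V²/2g = 0.3261 m
Total H_L = 8.630 + 0.3261 = 8.956 m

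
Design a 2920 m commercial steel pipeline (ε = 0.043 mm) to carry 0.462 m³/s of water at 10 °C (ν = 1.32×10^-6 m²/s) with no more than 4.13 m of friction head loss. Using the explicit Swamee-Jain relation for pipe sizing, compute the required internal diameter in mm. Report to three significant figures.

Swamee-Jain (Type III): D = 0.66·[ε^1.25·(LQ²/(gh_f))^4.75 + ν·Q^9.4·(L/(gh_f))^5.2]^0.04
LQ²/(gh_f) = 15.38; L/(gh_f) = 72.07
Term 1 = ε^1.25·(…)^4.75 = 1.51; Term 2 = ν·Q^9.4·(…)^5.2 = 4.25
D = 0.66·(1.51 + 4.25)^0.04 = 0.7079 m = 708 mm
Check: V = 1.17 m/s, Re = 6.30×10^5, f = 0.01357, h_f = 3.93 m ≈ 4.13 m ✓

D ≈ 708 mm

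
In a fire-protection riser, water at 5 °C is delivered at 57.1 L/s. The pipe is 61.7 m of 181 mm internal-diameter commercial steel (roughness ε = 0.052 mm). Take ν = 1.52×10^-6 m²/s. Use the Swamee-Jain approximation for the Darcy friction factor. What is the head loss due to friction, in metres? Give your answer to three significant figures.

h_f ≈ 1.47 m

V = 4Q/(πD²) = 4·0.0571/(π·0.181²) = 2.219 m/s
Re = VD/ν = 2.219·0.181/1.52×10^-6 = 2.64×10^5 → turbulent
ε/D = 0.052/181 = 2.87×10^-4
Swamee-Jain: f = 0.01718
h_f = f(L/D)V²/(2g) = 0.01718·(61.7/0.181)·2.219²/(2·9.81) = 1.470 m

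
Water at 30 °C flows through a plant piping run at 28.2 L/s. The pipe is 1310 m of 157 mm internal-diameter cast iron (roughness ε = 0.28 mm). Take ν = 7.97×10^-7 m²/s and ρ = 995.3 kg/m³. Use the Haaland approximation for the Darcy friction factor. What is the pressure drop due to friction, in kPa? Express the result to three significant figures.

Δp ≈ 206 kPa

V = 4Q/(πD²) = 4·0.0282/(π·0.157²) = 1.457 m/s
Re = VD/ν = 1.457·0.157/7.97×10^-7 = 2.87×10^5 → turbulent
ε/D = 0.28/157 = 0.00178
Haaland: f = 0.02337
h_f = f(L/D)V²/(2g) = 0.02337·(1310/0.157)·1.457²/(2·9.81) = 21.09 m
Δp = ρg·h_f = 995.3·9.81·21.09 = 205.9 kPa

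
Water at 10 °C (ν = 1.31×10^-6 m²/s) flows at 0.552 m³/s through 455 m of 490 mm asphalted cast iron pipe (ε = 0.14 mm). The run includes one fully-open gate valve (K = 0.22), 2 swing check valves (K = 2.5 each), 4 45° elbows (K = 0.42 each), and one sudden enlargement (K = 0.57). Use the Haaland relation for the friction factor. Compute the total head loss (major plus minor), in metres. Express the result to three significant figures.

H_L ≈ 9.51 m

V = 4Q/(πD²) = 2.927 m/s; V²/2g = 0.4367 m
Re = 1.09×10^6, ε/D = 2.86×10^-4 → f = 0.01542 (Haaland)
Major: h_f = f(L/D)·V²/2g = 0.01542·928.6·0.4367 = 6.252 m
Minor: ΣK = 7.47; h_m = ΣK·V²/2g = 3.262 m
Total H_L = 6.252 + 3.262 = 9.515 m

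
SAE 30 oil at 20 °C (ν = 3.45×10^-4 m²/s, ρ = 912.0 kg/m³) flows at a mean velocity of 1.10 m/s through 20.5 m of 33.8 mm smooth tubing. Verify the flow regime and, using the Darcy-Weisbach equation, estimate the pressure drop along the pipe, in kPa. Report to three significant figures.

Δp ≈ 199 kPa

Re = VD/ν = 1.10·0.03380/3.45×10^-4 = 108 → laminar (Re < 2300)
f = 64/Re = 0.5939
h_f = f(L/D)V²/(2g) = 0.5939·(20.5/0.03380)·1.10²/(2·9.81) = 22.21 m
Δp = ρg·h_f = 912.0·9.81·22.21 = 198.7 kPa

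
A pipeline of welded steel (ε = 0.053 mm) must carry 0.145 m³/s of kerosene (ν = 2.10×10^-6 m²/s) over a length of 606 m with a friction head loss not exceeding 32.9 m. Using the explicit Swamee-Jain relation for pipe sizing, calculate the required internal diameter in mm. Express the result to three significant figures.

Swamee-Jain (Type III): D = 0.66·[ε^1.25·(LQ²/(gh_f))^4.75 + ν·Q^9.4·(L/(gh_f))^5.2]^0.04
LQ²/(gh_f) = 0.03948; L/(gh_f) = 1.878
Term 1 = ε^1.25·(…)^4.75 = 9.73×10^-13; Term 2 = ν·Q^9.4·(…)^5.2 = 7.28×10^-13
D = 0.66·(9.73×10^-13 + 7.28×10^-13)^0.04 = 0.2232 m = 223 mm
Check: V = 3.70 m/s, Re = 3.94×10^5, f = 0.01617, h_f = 30.7 m ≈ 32.9 m ✓

D ≈ 223 mm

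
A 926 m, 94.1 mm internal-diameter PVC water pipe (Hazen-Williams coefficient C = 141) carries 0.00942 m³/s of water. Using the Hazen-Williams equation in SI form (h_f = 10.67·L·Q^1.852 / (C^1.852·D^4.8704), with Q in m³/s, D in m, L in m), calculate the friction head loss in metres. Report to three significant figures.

h_f = 10.67·926·0.00942^1.852 / (141^1.852·0.0941^4.8704) = 18.26 m

h_f ≈ 18.3 m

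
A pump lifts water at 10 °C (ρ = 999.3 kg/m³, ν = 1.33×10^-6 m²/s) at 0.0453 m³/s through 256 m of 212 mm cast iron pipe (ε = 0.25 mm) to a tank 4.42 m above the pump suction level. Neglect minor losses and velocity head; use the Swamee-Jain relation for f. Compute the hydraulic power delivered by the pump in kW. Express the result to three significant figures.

P_hyd ≈ 2.95 kW

V = 4Q/(πD²) = 1.283 m/s; Re = 2.05×10^5; ε/D = 0.00118; f = 0.02184
h_f = f(L/D)V²/2g = 2.214 m
Total head H = z + h_f = 4.42 + 2.214 = 6.634 m
P_hyd = ρgQH = 999.3·9.81·0.0453·6.634 = 2.946 kW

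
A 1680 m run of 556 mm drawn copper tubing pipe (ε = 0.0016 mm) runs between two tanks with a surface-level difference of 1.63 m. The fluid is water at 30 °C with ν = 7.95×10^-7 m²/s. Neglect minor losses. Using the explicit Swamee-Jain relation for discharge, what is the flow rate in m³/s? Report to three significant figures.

Swamee-Jain (Type II): Q = -0.965·√(gD⁵h_f/L)·ln[ε/(3.7D) + √(3.17ν²L/(gD³h_f))]
√(gD⁵h_f/L) = √(9.81·0.556⁵·1.63/1680) = 0.02249
ε/(3.7D) = 7.78×10^-7; √(3.17ν²L/(gD³h_f)) = 3.50×10^-5
Q = -0.965·0.02249·ln(3.577×10^-5) = 0.2222 m³/s
Check: V = 0.915 m/s, Re = 6.40×10^5, f = 0.01259, h_f = 1.62 m ≈ 1.63 m ✓

Q ≈ 0.222 m³/s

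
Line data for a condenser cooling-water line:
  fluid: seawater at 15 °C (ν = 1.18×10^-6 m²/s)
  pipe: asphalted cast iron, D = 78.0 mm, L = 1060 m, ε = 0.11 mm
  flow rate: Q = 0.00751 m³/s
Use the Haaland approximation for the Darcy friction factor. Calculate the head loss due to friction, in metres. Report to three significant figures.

h_f ≈ 39.8 m

V = 4Q/(πD²) = 4·0.00751/(π·0.0780²) = 1.572 m/s
Re = VD/ν = 1.572·0.0780/1.18×10^-6 = 1.04×10^5 → turbulent
ε/D = 0.11/78.0 = 0.00141
Haaland: f = 0.02324
h_f = f(L/D)V²/(2g) = 0.02324·(1060/0.0780)·1.572²/(2·9.81) = 39.76 m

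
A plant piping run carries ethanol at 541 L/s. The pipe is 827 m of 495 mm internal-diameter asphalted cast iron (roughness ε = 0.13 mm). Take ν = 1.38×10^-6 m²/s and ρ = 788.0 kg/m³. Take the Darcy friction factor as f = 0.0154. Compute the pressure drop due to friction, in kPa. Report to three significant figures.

Δp ≈ 80.1 kPa

V = 4Q/(πD²) = 4·0.541/(π·0.495²) = 2.811 m/s
h_f = f(L/D)V²/(2g) = 0.01540·(827/0.495)·2.811²/(2·9.81) = 10.36 m
Δp = ρg·h_f = 788.0·9.81·10.36 = 80.11 kPa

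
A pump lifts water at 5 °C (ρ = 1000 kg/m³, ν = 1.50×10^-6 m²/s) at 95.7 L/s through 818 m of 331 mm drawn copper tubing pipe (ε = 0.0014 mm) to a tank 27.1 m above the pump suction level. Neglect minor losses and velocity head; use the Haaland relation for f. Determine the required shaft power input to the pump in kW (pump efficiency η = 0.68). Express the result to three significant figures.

V = 4Q/(πD²) = 1.112 m/s; Re = 2.45×10^5; ε/D = 4.23×10^-6; f = 0.01493
h_f = f(L/D)V²/2g = 2.326 m
Total head H = z + h_f = 27.1 + 2.326 = 29.43 m
P_hyd = ρgQH = 1000·9.81·0.0957·29.43 = 27.63 kW
P_shaft = P_hyd/η = 27.63/0.68 = 40.63 kW

P_shaft ≈ 40.6 kW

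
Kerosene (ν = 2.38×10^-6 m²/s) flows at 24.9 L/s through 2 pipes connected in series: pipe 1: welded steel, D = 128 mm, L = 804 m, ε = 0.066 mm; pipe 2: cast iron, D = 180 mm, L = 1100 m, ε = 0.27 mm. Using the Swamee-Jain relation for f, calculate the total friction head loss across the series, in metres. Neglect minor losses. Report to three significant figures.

H ≈ 31.8 m

Pipe 1: V = 1.935 m/s, Re = 1.04×10^5, ε/D = 5.16×10^-4, f = 0.02038, h_1 = f(L/D)V²/2g = 24.43 m
Pipe 2: V = 0.9785 m/s, Re = 7.40×10^4, ε/D = 0.00150, f = 0.02454, h_2 = f(L/D)V²/2g = 7.320 m
Series → Q common, losses add: H = Σh = 31.75 m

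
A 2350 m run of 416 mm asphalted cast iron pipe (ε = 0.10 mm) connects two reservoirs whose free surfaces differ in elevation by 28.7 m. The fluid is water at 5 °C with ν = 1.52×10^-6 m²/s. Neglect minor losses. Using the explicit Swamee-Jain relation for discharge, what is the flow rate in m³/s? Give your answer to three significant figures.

Swamee-Jain (Type II): Q = -0.965·√(gD⁵h_f/L)·ln[ε/(3.7D) + √(3.17ν²L/(gD³h_f))]
√(gD⁵h_f/L) = √(9.81·0.416⁵·28.7/2350) = 0.03863
ε/(3.7D) = 6.50×10^-5; √(3.17ν²L/(gD³h_f)) = 2.91×10^-5
Q = -0.965·0.03863·ln(9.411×10^-5) = 0.3456 m³/s
Check: V = 2.54 m/s, Re = 6.96×10^5, f = 0.01551, h_f = 28.9 m ≈ 28.7 m ✓

Q ≈ 0.346 m³/s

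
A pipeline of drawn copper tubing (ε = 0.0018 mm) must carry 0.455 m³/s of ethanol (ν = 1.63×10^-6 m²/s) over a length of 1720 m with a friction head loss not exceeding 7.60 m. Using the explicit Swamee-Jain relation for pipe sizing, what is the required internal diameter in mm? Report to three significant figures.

Swamee-Jain (Type III): D = 0.66·[ε^1.25·(LQ²/(gh_f))^4.75 + ν·Q^9.4·(L/(gh_f))^5.2]^0.04
LQ²/(gh_f) = 4.776; L/(gh_f) = 23.07
Term 1 = ε^1.25·(…)^4.75 = 1.11×10^-4; Term 2 = ν·Q^9.4·(…)^5.2 = 0.0122
D = 0.66·(1.11×10^-4 + 0.0122)^0.04 = 0.5535 m = 553 mm
Check: V = 1.89 m/s, Re = 6.42×10^5, f = 0.01259, h_f = 7.13 m ≈ 7.60 m ✓

D ≈ 553 mm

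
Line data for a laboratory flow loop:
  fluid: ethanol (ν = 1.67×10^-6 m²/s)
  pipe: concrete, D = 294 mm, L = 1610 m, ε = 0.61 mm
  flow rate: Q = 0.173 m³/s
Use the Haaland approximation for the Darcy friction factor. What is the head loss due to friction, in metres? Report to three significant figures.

V = 4Q/(πD²) = 4·0.173/(π·0.294²) = 2.548 m/s
Re = VD/ν = 2.548·0.294/1.67×10^-6 = 4.49×10^5 → turbulent
ε/D = 0.61/294 = 0.00207
Haaland: f = 0.02405
h_f = f(L/D)V²/(2g) = 0.02405·(1610/0.294)·2.548²/(2·9.81) = 43.59 m

h_f ≈ 43.6 m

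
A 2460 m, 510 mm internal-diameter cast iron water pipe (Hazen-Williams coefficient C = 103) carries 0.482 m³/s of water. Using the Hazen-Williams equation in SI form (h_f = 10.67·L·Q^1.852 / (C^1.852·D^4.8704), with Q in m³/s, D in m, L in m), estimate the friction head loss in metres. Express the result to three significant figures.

h_f = 10.67·2460·0.482^1.852 / (103^1.852·0.510^4.8704) = 33.77 m

h_f ≈ 33.8 m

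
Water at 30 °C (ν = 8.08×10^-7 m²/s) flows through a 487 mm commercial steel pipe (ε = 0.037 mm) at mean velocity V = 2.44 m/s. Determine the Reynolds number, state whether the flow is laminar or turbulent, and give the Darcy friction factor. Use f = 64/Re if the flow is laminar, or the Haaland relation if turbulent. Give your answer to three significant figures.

Re = VD/ν = 2.440·0.487/8.08×10^-7 = 1.47×10^6
Re > 4000 → turbulent; ε/D = 7.60×10^-5
Haaland: f = 0.01254

Re ≈ 1.47×10^6; turbulent; f ≈ 0.0125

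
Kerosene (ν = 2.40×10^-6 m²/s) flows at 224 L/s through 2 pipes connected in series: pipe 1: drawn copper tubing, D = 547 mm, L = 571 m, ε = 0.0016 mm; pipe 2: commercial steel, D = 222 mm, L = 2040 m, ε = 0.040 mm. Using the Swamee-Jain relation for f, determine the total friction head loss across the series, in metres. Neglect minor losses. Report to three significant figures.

H ≈ 240 m

Pipe 1: V = 0.9532 m/s, Re = 2.17×10^5, ε/D = 2.93×10^-6, f = 0.01531, h_1 = f(L/D)V²/2g = 0.7402 m
Pipe 2: V = 5.787 m/s, Re = 5.35×10^5, ε/D = 1.80×10^-4, f = 0.01523, h_2 = f(L/D)V²/2g = 238.9 m
Series → Q common, losses add: H = Σh = 239.6 m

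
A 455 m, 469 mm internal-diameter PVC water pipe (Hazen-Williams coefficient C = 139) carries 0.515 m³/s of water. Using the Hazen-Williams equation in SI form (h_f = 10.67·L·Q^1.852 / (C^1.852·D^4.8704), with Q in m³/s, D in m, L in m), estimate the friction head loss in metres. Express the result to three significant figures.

h_f = 10.67·455·0.515^1.852 / (139^1.852·0.469^4.8704) = 6.097 m

h_f ≈ 6.10 m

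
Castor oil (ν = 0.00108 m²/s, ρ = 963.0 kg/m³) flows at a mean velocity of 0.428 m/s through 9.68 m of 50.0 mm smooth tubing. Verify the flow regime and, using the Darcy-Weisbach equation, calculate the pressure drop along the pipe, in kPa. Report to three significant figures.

Re = VD/ν = 0.428·0.05000/0.00108 = 19.8 → laminar (Re < 2300)
f = 64/Re = 3.230
h_f = f(L/D)V²/(2g) = 3.230·(9.68/0.05000)·0.428²/(2·9.81) = 5.838 m
Δp = ρg·h_f = 963.0·9.81·5.838 = 55.15 kPa

Δp ≈ 55.2 kPa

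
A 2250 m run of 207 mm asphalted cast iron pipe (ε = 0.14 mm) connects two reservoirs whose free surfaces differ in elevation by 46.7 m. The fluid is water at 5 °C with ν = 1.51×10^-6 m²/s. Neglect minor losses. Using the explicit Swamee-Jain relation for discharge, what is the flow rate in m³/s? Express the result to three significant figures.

Swamee-Jain (Type II): Q = -0.965·√(gD⁵h_f/L)·ln[ε/(3.7D) + √(3.17ν²L/(gD³h_f))]
√(gD⁵h_f/L) = √(9.81·0.207⁵·46.7/2250) = 0.008797
ε/(3.7D) = 1.83×10^-4; √(3.17ν²L/(gD³h_f)) = 6.33×10^-5
Q = -0.965·0.008797·ln(2.461×10^-4) = 0.07054 m³/s
Check: V = 2.10 m/s, Re = 2.87×10^5, f = 0.01932, h_f = 47.0 m ≈ 46.7 m ✓

Q ≈ 0.0705 m³/s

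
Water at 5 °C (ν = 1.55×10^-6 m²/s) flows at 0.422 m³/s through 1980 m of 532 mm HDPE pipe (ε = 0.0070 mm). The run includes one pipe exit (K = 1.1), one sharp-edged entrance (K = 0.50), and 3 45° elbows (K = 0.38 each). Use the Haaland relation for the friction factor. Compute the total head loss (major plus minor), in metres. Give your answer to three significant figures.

H_L ≈ 9.15 m

V = 4Q/(πD²) = 1.898 m/s; V²/2g = 0.1837 m
Re = 6.52×10^5, ε/D = 1.32×10^-5 → f = 0.01265 (Haaland)
Major: h_f = f(L/D)·V²/2g = 0.01265·3722·0.1837 = 8.647 m
Minor: ΣK = 2.74; h_m = ΣK·V²/2g = 0.5033 m
Total H_L = 8.647 + 0.5033 = 9.150 m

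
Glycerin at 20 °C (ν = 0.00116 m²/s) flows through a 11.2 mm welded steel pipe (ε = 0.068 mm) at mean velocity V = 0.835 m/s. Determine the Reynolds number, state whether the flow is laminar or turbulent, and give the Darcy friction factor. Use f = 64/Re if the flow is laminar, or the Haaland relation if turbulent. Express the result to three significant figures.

Re = VD/ν = 0.8350·0.0112/0.00116 = 8.06
Re < 2300 → laminar → f = 64/Re = 7.938

Re ≈ 8.06; laminar; f = 64/Re ≈ 7.94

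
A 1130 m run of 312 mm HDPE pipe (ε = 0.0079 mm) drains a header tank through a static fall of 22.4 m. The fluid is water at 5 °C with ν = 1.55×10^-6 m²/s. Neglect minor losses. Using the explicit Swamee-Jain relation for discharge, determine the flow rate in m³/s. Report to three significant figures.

Swamee-Jain (Type II): Q = -0.965·√(gD⁵h_f/L)·ln[ε/(3.7D) + √(3.17ν²L/(gD³h_f))]
√(gD⁵h_f/L) = √(9.81·0.312⁵·22.4/1130) = 0.02398
ε/(3.7D) = 6.84×10^-6; √(3.17ν²L/(gD³h_f)) = 3.59×10^-5
Q = -0.965·0.02398·ln(4.275×10^-5) = 0.2328 m³/s
Check: V = 3.04 m/s, Re = 6.13×10^5, f = 0.01307, h_f = 22.4 m ≈ 22.4 m ✓

Q ≈ 0.233 m³/s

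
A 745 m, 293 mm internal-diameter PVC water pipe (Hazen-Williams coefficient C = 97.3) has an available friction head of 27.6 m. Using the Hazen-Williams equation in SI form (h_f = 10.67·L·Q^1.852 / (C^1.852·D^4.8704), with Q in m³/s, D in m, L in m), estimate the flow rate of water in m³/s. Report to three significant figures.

Q ≈ 0.181 m³/s

Rearranging: Q = [h_f·C^1.852·D^4.8704 / (10.67·L)]^(1/1.852)
Q = [27.6·97.3^1.852·0.293^4.8704 / (10.67·745)]^0.540 = 0.1812 m³/s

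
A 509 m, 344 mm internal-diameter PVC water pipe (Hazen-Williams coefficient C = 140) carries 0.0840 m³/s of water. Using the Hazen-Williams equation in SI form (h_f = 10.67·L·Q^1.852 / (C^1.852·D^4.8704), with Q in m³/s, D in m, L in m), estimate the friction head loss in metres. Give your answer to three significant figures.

h_f ≈ 1.06 m

h_f = 10.67·509·0.0840^1.852 / (140^1.852·0.344^4.8704) = 1.060 m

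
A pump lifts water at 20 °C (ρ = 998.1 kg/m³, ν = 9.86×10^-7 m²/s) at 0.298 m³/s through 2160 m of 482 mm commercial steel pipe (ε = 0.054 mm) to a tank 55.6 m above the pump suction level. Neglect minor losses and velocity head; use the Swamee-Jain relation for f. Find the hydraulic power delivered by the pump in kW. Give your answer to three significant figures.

P_hyd ≈ 187 kW

V = 4Q/(πD²) = 1.633 m/s; Re = 7.98×10^5; ε/D = 1.12×10^-4; f = 0.01394
h_f = f(L/D)V²/2g = 8.494 m
Total head H = z + h_f = 55.6 + 8.494 = 64.09 m
P_hyd = ρgQH = 998.1·9.81·0.298·64.09 = 187.0 kW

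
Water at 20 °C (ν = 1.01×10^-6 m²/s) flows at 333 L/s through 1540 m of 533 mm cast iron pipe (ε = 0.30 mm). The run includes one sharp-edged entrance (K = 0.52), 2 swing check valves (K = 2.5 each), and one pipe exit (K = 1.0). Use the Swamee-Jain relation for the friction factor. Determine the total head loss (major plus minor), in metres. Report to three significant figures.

H_L ≈ 6.59 m

V = 4Q/(πD²) = 1.492 m/s; V²/2g = 0.1135 m
Re = 7.88×10^5, ε/D = 5.63×10^-4 → f = 0.01784 (Swamee-Jain)
Major: h_f = f(L/D)·V²/2g = 0.01784·2889·0.1135 = 5.851 m
Minor: ΣK = 6.52; h_m = ΣK·V²/2g = 0.7402 m
Total H_L = 5.851 + 0.7402 = 6.591 m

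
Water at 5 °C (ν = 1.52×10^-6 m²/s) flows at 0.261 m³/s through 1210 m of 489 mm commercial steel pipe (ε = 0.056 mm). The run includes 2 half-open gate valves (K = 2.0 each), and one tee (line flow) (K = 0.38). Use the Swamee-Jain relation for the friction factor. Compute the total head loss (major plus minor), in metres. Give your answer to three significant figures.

H_L ≈ 4.04 m

V = 4Q/(πD²) = 1.390 m/s; V²/2g = 0.09844 m
Re = 4.47×10^5, ε/D = 1.15×10^-4 → f = 0.01482 (Swamee-Jain)
Major: h_f = f(L/D)·V²/2g = 0.01482·2474·0.09844 = 3.610 m
Minor: ΣK = 4.38; h_m = ΣK·V²/2g = 0.4312 m
Total H_L = 3.610 + 0.4312 = 4.041 m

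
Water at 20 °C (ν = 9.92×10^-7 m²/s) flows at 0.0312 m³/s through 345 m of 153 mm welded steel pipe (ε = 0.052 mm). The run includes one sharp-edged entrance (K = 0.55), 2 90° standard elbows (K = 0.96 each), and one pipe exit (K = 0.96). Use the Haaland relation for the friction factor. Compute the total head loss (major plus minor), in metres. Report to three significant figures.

H_L ≈ 6.22 m

V = 4Q/(πD²) = 1.697 m/s; V²/2g = 0.1468 m
Re = 2.62×10^5, ε/D = 3.40×10^-4 → f = 0.01728 (Haaland)
Major: h_f = f(L/D)·V²/2g = 0.01728·2255·0.1468 = 5.719 m
Minor: ΣK = 3.43; h_m = ΣK·V²/2g = 0.5035 m
Total H_L = 5.719 + 0.5035 = 6.223 m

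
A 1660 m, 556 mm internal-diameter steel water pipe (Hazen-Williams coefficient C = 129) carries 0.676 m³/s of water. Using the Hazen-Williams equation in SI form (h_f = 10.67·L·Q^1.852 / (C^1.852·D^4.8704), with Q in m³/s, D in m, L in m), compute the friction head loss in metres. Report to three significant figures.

h_f = 10.67·1660·0.676^1.852 / (129^1.852·0.556^4.8704) = 18.45 m

h_f ≈ 18.5 m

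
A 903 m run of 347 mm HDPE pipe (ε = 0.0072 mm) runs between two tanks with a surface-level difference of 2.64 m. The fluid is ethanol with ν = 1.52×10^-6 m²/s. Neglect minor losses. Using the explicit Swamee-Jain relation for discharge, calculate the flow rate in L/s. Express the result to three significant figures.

Q ≈ 109 L/s

Swamee-Jain (Type II): Q = -0.965·√(gD⁵h_f/L)·ln[ε/(3.7D) + √(3.17ν²L/(gD³h_f))]
√(gD⁵h_f/L) = √(9.81·0.347⁵·2.64/903) = 0.01201
ε/(3.7D) = 5.61×10^-6; √(3.17ν²L/(gD³h_f)) = 7.82×10^-5
Q = -0.965·0.01201·ln(8.379×10^-5) = 0.1088 m³/s
Check: V = 1.15 m/s, Re = 2.63×10^5, f = 0.01496, h_f = 2.63 m ≈ 2.64 m ✓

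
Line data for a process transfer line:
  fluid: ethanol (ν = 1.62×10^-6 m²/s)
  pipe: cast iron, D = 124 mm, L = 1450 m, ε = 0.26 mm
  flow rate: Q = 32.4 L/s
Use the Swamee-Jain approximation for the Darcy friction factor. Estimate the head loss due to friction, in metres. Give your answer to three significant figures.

V = 4Q/(πD²) = 4·0.0324/(π·0.124²) = 2.683 m/s
Re = VD/ν = 2.683·0.124/1.62×10^-6 = 2.05×10^5 → turbulent
ε/D = 0.26/124 = 0.00210
Swamee-Jain: f = 0.02473
h_f = f(L/D)V²/(2g) = 0.02473·(1450/0.124)·2.683²/(2·9.81) = 106.1 m

h_f ≈ 106 m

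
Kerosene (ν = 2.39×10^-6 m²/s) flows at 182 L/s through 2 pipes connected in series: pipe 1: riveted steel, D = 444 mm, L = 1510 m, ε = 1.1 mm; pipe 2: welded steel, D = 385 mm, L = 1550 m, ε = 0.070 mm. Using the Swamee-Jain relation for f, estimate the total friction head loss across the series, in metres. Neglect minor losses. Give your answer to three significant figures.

Pipe 1: V = 1.175 m/s, Re = 2.18×10^5, ε/D = 0.00248, f = 0.02569, h_1 = f(L/D)V²/2g = 6.153 m
Pipe 2: V = 1.563 m/s, Re = 2.52×10^5, ε/D = 1.82×10^-4, f = 0.01650, h_2 = f(L/D)V²/2g = 8.277 m
Series → Q common, losses add: H = Σh = 14.43 m

H ≈ 14.4 m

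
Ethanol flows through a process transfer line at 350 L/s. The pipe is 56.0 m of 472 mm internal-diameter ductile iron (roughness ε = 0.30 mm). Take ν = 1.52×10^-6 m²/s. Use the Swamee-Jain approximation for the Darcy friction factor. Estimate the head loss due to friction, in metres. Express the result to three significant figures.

V = 4Q/(πD²) = 4·0.350/(π·0.472²) = 2.000 m/s
Re = VD/ν = 2.000·0.472/1.52×10^-6 = 6.21×10^5 → turbulent
ε/D = 0.30/472 = 6.36×10^-4
Swamee-Jain: f = 0.01842
h_f = f(L/D)V²/(2g) = 0.01842·(56.0/0.472)·2.000²/(2·9.81) = 0.4456 m

h_f ≈ 0.446 m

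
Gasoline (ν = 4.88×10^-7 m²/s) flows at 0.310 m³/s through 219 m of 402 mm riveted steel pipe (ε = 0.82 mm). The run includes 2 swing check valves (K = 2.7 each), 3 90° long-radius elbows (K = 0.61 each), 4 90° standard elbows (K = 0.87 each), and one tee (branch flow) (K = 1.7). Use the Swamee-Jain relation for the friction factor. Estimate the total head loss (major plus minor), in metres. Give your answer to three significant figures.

H_L ≈ 7.70 m

V = 4Q/(πD²) = 2.442 m/s; V²/2g = 0.3040 m
Re = 2.01×10^6, ε/D = 0.00204 → f = 0.02368 (Swamee-Jain)
Major: h_f = f(L/D)·V²/2g = 0.02368·544.8·0.3040 = 3.923 m
Minor: ΣK = 12.4; h_m = ΣK·V²/2g = 3.773 m
Total H_L = 3.923 + 3.773 = 7.696 m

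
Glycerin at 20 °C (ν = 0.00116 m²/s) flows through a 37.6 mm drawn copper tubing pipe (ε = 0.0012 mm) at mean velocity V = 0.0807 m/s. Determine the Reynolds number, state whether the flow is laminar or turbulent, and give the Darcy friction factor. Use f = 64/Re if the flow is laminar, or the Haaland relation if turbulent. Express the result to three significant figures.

Re ≈ 2.62; laminar; f = 64/Re ≈ 24.5

Re = VD/ν = 0.08070·0.0376/0.00116 = 2.62
Re < 2300 → laminar → f = 64/Re = 24.47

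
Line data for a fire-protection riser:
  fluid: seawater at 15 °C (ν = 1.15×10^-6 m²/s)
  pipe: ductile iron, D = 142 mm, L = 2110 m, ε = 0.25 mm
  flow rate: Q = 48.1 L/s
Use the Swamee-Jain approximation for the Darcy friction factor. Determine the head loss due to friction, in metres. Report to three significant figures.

h_f ≈ 163 m

V = 4Q/(πD²) = 4·0.0481/(π·0.142²) = 3.037 m/s
Re = VD/ν = 3.037·0.142/1.15×10^-6 = 3.75×10^5 → turbulent
ε/D = 0.25/142 = 0.00176
Swamee-Jain: f = 0.02331
h_f = f(L/D)V²/(2g) = 0.02331·(2110/0.142)·3.037²/(2·9.81) = 162.9 m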